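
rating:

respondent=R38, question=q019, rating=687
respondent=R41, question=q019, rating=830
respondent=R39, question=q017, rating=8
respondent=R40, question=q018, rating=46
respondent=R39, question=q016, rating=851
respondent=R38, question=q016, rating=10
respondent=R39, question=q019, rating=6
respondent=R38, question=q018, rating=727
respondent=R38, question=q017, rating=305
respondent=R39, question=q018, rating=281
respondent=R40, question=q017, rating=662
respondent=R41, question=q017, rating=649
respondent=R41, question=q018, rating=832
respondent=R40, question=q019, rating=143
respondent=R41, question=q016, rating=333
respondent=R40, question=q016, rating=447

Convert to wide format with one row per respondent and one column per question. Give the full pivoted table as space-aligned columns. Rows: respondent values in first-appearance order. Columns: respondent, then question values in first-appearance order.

Columns: respondent plus the 4 distinct question values (q019, q017, q018, q016).
For example, row R38 column q019 takes rating=687 from the long row (R38, q019).

respondent  q019  q017  q018  q016
R38         687   305   727   10  
R41         830   649   832   333 
R39         6     8     281   851 
R40         143   662   46    447 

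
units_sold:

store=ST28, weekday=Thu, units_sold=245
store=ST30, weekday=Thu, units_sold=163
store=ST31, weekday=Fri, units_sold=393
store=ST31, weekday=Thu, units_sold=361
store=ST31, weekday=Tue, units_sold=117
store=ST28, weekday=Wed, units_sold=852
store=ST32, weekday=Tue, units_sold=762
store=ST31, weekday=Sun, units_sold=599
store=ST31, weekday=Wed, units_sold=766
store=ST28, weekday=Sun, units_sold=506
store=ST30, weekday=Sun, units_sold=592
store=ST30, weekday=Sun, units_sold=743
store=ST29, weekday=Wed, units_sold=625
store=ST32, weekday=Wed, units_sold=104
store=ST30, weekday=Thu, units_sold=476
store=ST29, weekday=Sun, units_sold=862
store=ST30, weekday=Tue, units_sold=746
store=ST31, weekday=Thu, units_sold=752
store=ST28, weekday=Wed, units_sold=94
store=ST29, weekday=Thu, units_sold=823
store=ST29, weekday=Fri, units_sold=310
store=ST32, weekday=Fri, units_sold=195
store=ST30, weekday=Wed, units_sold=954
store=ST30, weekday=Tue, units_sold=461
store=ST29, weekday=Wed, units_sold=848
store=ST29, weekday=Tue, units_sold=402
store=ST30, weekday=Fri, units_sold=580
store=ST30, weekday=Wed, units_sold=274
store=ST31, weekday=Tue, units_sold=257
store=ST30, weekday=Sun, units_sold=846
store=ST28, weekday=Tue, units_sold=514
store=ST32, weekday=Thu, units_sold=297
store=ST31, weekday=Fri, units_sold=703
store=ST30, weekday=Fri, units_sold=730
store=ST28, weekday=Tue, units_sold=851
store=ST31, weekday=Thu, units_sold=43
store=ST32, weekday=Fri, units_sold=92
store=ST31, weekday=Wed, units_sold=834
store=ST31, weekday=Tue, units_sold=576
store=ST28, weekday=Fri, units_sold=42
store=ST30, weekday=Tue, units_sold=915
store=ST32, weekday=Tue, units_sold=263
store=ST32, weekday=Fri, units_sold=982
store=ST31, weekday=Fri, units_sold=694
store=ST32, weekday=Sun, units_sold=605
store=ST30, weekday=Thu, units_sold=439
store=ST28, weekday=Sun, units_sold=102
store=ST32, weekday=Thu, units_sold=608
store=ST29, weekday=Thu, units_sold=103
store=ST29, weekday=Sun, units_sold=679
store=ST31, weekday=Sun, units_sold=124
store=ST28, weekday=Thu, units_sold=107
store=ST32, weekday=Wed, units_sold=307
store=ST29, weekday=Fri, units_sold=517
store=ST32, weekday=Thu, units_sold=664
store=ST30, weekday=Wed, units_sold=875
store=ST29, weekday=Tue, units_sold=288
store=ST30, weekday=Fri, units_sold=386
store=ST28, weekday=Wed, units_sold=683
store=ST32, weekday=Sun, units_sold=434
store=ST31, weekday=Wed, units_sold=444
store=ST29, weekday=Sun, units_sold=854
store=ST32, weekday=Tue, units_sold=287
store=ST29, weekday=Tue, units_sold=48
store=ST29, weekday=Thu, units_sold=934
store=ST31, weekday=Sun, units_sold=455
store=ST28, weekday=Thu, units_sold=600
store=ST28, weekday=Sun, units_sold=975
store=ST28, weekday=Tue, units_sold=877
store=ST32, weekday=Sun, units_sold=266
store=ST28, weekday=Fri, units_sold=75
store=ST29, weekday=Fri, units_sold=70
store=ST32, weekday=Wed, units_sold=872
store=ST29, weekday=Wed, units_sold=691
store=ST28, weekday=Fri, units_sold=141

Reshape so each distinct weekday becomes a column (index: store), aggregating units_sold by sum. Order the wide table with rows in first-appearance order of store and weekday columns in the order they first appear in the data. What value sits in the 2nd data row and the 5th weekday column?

With rows in first-appearance order of store, row 2 is store=ST30. weekday columns in first-appearance order: Thu, Fri, Tue, Wed, Sun; column 5 is Sun.
Long rows with store=ST30, weekday=Sun: 592 + 743 + 846 = 2181.

2181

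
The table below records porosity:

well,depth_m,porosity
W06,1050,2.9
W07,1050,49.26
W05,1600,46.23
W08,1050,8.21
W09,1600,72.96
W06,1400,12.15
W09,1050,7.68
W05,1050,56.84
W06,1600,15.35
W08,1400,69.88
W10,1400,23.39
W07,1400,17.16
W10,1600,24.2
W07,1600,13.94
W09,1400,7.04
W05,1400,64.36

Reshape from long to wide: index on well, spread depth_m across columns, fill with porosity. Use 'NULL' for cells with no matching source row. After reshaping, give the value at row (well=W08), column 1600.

No long-format row has well=W08 and depth_m=1600, so the cell is NULL.

NULL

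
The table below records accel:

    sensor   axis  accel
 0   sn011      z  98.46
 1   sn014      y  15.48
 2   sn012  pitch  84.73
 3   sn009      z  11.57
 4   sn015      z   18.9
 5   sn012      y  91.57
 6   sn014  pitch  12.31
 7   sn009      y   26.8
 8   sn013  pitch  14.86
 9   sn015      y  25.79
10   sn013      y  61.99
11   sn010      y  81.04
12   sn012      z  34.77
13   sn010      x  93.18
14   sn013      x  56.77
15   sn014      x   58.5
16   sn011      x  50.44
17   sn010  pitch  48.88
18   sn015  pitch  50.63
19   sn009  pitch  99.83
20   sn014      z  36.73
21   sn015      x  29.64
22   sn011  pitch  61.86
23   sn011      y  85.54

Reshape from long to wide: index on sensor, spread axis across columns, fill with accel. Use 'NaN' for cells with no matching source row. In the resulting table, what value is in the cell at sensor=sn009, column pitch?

The long row with sensor=sn009, axis=pitch has accel=99.83.

99.83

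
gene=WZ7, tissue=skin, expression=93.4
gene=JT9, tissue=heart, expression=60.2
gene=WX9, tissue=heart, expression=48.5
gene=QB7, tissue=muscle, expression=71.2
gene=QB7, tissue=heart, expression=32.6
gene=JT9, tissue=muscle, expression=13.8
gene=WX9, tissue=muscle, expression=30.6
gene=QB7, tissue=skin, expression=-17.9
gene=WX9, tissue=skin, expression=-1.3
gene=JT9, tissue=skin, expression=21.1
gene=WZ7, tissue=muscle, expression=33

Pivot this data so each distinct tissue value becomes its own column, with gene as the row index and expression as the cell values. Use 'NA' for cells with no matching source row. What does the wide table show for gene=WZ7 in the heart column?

No long-format row has gene=WZ7 and tissue=heart, so the cell is NA.

NA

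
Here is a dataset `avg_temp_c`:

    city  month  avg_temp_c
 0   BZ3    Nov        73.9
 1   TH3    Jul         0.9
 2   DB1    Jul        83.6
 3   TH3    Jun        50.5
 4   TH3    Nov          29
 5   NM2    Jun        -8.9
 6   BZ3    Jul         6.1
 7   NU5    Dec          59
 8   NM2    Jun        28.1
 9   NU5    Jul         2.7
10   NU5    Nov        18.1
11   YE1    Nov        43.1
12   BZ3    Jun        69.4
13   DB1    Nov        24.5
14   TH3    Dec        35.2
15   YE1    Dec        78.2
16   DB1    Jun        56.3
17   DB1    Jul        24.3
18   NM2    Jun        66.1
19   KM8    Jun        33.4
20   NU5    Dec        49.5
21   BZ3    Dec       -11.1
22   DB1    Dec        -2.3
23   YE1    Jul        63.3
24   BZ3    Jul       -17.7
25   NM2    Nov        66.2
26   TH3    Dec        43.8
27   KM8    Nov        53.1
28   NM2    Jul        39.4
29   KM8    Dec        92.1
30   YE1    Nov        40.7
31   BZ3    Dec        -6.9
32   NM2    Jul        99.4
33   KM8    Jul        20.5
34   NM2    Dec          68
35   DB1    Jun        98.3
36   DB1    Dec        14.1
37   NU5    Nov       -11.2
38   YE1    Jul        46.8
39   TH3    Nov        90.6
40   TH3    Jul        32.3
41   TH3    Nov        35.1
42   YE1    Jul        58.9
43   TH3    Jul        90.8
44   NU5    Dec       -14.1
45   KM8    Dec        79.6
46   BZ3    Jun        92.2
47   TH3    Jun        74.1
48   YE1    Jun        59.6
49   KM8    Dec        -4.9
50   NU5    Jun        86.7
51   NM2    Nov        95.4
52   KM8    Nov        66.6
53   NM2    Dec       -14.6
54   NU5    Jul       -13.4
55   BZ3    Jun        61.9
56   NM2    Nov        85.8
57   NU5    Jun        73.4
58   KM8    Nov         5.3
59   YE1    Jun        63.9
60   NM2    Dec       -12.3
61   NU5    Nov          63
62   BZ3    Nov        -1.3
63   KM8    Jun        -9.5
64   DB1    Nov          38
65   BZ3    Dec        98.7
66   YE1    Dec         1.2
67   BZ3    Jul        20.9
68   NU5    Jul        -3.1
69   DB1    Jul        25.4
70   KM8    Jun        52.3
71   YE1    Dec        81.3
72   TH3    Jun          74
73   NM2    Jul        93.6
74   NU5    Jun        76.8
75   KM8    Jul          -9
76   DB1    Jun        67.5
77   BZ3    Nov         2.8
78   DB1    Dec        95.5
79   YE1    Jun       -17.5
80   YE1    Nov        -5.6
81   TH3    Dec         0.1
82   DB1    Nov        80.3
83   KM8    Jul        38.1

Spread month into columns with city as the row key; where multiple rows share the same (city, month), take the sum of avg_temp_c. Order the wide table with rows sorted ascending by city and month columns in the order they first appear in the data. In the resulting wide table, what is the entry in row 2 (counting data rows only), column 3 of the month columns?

222.1

With rows sorted ascending by city, row 2 is city=DB1. month columns in first-appearance order: Nov, Jul, Jun, Dec; column 3 is Jun.
Long rows with city=DB1, month=Jun: 56.3 + 98.3 + 67.5 = 222.1.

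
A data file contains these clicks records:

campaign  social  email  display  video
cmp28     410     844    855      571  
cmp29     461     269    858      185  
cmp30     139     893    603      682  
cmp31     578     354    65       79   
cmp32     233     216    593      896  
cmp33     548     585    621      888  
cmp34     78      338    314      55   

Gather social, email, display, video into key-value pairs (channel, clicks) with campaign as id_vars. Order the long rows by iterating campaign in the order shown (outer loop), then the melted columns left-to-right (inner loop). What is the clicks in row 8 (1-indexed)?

185

28 rows total (7 × 4). Row 8: index ⌊(8-1)/4⌋ = 1 into campaign → cmp29; (8-1) mod 4 = 3 into the melted columns → video.
So row 8 is (cmp29, video, 185); clicks = 185.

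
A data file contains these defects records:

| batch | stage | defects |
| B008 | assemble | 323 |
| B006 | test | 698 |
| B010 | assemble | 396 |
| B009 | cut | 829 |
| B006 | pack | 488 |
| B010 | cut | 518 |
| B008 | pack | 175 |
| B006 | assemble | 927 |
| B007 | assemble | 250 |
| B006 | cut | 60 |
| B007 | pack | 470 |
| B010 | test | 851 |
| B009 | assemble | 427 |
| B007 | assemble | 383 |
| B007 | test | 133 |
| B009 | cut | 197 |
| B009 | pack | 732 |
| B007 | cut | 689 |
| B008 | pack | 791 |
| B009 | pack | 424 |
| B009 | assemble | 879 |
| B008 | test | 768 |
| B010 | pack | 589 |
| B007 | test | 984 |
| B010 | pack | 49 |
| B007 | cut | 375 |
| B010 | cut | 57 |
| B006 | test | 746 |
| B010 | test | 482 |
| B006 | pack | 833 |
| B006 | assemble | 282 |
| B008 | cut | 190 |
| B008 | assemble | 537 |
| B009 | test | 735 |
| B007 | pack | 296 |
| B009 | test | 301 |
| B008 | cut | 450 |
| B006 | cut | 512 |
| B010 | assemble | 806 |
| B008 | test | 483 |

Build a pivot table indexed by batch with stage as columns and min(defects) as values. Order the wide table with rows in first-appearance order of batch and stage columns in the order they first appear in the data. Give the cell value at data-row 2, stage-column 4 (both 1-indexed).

With rows in first-appearance order of batch, row 2 is batch=B006. stage columns in first-appearance order: assemble, test, cut, pack; column 4 is pack.
Long rows with batch=B006, stage=pack: min(488, 833) = 488.

488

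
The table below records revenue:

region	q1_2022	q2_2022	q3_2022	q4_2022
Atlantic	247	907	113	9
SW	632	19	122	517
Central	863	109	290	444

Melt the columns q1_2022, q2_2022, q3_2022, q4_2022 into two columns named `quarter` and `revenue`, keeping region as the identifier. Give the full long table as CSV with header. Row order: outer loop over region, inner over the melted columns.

Each (region, column) pair becomes one row: 3 × 4 = 12 rows.
For example, (Atlantic, q1_2022) → revenue=247.

region,quarter,revenue
Atlantic,q1_2022,247
Atlantic,q2_2022,907
Atlantic,q3_2022,113
Atlantic,q4_2022,9
SW,q1_2022,632
SW,q2_2022,19
SW,q3_2022,122
SW,q4_2022,517
Central,q1_2022,863
Central,q2_2022,109
Central,q3_2022,290
Central,q4_2022,444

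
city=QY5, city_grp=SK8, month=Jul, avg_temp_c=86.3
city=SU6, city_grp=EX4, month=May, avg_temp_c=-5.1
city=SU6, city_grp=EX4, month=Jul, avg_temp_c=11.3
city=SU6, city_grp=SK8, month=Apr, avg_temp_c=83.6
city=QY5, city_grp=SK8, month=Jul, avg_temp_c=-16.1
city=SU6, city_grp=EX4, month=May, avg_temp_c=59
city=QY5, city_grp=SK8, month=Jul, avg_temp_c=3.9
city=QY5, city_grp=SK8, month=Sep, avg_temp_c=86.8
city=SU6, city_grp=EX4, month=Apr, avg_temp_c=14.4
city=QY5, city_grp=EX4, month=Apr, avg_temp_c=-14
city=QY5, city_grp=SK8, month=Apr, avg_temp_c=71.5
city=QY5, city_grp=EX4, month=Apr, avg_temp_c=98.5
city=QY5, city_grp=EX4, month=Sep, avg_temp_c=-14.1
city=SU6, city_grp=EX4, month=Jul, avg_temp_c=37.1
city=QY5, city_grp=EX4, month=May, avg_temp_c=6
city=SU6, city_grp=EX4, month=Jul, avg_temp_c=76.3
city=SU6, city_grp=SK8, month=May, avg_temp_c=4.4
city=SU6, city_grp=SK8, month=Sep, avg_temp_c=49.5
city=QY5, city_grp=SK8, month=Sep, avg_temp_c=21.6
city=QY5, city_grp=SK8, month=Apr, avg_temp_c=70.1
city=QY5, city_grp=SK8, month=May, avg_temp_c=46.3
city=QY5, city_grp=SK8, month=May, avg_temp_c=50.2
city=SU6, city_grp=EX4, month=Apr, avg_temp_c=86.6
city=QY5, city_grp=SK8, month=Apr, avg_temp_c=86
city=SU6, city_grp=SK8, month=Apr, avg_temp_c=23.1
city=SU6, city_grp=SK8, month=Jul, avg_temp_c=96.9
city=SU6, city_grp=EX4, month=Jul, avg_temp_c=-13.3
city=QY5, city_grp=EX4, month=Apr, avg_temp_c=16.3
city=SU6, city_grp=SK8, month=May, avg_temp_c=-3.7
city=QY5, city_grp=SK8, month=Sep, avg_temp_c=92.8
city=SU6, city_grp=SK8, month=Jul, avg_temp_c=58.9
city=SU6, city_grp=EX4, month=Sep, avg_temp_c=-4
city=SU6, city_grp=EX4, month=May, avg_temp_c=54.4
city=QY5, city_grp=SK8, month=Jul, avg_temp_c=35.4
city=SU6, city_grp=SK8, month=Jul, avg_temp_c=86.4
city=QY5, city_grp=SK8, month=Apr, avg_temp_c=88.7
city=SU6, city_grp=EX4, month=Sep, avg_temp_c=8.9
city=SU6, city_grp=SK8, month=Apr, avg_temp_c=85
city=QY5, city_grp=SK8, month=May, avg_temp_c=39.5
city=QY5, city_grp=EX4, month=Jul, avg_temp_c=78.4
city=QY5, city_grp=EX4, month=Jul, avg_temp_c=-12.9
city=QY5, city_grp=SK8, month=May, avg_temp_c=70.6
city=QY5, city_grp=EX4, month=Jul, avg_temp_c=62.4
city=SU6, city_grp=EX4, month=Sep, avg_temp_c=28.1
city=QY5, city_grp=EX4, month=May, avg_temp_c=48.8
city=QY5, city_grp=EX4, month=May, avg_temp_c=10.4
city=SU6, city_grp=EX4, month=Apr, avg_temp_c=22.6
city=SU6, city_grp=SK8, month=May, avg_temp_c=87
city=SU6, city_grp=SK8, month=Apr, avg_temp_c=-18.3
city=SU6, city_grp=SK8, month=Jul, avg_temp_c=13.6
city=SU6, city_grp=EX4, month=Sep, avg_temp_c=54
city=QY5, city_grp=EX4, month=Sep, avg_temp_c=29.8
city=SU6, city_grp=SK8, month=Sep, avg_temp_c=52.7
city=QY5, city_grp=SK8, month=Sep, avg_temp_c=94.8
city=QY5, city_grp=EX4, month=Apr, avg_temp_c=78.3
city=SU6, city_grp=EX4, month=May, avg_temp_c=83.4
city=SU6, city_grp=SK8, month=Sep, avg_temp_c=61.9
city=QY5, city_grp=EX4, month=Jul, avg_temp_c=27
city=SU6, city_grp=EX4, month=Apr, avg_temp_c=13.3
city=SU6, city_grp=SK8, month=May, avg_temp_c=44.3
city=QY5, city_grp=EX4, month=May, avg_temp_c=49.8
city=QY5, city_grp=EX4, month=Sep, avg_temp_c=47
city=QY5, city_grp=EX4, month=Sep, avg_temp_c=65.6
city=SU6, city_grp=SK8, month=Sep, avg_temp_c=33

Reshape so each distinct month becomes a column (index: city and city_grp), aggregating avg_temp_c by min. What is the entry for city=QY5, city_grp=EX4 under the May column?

6

Rows with city=QY5, city_grp=EX4 and month=May: avg_temp_c values are 6, 48.8, 10.4, 49.8.
min(6, 48.8, 10.4, 49.8) = 6.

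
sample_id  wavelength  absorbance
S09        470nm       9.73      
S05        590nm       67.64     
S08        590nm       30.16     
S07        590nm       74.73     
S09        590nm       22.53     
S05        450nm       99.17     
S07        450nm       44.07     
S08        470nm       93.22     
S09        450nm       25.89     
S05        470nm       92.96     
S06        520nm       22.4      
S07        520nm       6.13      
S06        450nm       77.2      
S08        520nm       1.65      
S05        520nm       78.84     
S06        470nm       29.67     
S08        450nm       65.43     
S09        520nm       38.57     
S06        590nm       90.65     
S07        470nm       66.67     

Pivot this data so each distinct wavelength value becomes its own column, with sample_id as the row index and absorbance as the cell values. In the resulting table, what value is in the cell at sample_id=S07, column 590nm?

Wide layout: rows indexed by sample_id, columns are the 4 distinct wavelength values (470nm, 590nm, 450nm, 520nm).
Cell (sample_id=S07, wavelength=590nm) draws from the long row where sample_id=S07 and wavelength=590nm, which has absorbance=74.73.

74.73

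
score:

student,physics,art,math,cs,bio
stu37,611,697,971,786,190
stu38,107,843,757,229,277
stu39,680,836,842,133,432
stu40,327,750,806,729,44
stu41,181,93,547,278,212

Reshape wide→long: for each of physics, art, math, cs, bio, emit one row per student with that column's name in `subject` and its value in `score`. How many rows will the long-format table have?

5 student values × 5 melted columns = 25 rows.

25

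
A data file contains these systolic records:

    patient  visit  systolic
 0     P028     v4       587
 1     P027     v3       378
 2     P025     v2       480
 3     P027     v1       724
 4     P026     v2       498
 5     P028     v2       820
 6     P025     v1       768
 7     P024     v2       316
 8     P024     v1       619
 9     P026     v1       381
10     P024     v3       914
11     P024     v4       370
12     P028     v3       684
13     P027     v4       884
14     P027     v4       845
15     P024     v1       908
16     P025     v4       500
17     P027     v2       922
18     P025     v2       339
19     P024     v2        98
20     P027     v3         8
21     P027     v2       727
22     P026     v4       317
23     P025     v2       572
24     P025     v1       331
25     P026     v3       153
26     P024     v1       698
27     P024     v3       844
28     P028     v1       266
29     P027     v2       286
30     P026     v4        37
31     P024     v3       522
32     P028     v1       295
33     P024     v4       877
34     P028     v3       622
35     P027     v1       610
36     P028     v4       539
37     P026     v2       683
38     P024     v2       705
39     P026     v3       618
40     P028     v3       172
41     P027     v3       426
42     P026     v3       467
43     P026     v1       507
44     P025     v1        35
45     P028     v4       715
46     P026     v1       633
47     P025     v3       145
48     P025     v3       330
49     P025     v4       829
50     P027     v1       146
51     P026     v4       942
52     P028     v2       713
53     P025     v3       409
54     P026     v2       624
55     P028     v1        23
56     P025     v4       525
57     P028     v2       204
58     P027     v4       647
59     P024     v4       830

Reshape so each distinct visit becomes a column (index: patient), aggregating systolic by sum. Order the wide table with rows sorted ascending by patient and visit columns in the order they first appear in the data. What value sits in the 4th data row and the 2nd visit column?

With rows sorted ascending by patient, row 4 is patient=P027. visit columns in first-appearance order: v4, v3, v2, v1; column 2 is v3.
Long rows with patient=P027, visit=v3: 378 + 8 + 426 = 812.

812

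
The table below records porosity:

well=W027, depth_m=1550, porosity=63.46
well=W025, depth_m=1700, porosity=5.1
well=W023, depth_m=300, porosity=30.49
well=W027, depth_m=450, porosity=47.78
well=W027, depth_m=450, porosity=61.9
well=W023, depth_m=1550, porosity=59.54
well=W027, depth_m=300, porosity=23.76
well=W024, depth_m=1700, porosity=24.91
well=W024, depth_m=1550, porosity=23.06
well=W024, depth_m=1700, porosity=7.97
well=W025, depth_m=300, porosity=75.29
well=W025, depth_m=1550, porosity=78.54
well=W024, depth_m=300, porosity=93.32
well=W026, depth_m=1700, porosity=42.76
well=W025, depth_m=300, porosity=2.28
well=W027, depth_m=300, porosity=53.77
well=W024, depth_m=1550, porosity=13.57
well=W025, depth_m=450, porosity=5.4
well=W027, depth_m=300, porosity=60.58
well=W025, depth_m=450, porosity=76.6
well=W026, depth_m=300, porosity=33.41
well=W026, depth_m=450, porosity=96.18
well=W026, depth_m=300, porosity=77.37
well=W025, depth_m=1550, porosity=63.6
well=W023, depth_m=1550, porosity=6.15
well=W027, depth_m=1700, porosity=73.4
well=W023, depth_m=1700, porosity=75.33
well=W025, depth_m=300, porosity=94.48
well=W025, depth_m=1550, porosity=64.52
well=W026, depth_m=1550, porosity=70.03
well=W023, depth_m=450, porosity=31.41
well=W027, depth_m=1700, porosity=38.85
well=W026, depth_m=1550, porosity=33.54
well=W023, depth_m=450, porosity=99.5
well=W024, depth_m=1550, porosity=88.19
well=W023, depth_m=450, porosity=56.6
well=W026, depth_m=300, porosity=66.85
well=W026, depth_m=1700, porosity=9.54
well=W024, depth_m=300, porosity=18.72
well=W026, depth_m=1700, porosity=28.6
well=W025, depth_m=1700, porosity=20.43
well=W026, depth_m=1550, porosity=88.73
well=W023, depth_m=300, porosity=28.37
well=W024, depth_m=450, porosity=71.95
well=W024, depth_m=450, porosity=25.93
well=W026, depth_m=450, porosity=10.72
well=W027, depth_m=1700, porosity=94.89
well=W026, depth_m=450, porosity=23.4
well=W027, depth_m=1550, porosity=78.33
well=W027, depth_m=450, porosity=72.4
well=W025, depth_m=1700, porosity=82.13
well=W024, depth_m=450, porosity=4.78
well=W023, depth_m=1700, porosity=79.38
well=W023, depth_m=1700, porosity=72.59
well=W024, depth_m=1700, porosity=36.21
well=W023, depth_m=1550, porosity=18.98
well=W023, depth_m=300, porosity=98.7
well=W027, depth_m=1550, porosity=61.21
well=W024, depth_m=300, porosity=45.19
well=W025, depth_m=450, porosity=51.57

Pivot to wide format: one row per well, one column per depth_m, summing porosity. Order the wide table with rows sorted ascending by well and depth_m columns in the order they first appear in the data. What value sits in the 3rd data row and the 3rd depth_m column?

172.05

With rows sorted ascending by well, row 3 is well=W025. depth_m columns in first-appearance order: 1550, 1700, 300, 450; column 3 is 300.
Long rows with well=W025, depth_m=300: 75.29 + 2.28 + 94.48 = 172.05.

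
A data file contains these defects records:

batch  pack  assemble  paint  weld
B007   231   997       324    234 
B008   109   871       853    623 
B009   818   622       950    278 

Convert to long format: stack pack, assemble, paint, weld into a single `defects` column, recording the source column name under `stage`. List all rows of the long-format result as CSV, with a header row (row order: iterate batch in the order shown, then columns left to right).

Each (batch, column) pair becomes one row: 3 × 4 = 12 rows.
For example, (B007, pack) → defects=231.

batch,stage,defects
B007,pack,231
B007,assemble,997
B007,paint,324
B007,weld,234
B008,pack,109
B008,assemble,871
B008,paint,853
B008,weld,623
B009,pack,818
B009,assemble,622
B009,paint,950
B009,weld,278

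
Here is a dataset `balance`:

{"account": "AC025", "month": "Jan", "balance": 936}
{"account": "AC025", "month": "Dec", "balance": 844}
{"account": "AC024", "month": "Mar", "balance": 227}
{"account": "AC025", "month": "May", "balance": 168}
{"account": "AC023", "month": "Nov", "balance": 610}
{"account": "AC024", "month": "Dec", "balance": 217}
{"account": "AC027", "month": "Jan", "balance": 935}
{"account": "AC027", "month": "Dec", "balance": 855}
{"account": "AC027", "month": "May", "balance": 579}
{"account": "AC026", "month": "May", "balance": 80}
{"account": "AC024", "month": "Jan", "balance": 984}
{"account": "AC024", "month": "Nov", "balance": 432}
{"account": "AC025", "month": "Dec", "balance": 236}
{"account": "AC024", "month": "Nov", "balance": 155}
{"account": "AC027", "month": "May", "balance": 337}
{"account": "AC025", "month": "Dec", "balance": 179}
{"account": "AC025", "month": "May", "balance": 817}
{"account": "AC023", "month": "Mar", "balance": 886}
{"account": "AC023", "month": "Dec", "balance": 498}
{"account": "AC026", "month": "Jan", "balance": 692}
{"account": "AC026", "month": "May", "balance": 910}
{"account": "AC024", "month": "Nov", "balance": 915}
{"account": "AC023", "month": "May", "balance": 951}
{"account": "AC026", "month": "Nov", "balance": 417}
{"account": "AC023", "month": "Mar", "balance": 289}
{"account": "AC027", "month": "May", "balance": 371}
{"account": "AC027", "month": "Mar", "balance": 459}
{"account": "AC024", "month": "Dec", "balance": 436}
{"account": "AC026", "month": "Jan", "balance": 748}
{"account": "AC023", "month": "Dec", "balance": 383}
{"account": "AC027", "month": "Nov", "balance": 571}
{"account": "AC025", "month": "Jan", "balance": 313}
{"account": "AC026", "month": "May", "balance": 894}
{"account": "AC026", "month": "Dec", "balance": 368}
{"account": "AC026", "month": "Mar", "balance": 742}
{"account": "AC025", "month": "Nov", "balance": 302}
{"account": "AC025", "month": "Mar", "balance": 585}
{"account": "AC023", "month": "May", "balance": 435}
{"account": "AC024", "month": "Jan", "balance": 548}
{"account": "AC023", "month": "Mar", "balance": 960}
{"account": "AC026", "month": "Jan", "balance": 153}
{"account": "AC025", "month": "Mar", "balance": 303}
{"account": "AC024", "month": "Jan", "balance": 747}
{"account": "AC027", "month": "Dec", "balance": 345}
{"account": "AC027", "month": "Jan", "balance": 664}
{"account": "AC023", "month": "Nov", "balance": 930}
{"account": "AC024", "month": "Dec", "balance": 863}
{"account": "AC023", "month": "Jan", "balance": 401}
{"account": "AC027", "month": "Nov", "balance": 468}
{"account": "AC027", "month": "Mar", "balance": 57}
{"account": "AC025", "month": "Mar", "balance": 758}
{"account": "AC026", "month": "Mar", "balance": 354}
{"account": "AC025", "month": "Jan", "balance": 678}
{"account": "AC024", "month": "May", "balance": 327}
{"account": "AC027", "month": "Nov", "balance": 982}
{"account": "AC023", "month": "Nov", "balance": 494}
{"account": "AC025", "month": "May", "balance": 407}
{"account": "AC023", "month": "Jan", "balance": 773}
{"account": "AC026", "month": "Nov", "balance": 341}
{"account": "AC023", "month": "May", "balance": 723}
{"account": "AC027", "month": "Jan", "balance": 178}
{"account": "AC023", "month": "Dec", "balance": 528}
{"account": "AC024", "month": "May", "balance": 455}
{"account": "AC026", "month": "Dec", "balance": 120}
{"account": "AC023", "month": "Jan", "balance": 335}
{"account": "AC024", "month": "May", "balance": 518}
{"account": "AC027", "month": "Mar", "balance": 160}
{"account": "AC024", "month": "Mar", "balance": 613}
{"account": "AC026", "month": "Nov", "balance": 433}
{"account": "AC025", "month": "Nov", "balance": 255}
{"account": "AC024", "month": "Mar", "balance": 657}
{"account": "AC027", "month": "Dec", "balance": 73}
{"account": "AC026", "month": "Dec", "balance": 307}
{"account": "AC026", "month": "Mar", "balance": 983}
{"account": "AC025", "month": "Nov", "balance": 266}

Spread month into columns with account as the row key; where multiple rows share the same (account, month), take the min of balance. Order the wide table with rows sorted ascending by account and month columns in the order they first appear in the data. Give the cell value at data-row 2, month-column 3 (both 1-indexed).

227

With rows sorted ascending by account, row 2 is account=AC024. month columns in first-appearance order: Jan, Dec, Mar, May, Nov; column 3 is Mar.
Long rows with account=AC024, month=Mar: min(227, 613, 657) = 227.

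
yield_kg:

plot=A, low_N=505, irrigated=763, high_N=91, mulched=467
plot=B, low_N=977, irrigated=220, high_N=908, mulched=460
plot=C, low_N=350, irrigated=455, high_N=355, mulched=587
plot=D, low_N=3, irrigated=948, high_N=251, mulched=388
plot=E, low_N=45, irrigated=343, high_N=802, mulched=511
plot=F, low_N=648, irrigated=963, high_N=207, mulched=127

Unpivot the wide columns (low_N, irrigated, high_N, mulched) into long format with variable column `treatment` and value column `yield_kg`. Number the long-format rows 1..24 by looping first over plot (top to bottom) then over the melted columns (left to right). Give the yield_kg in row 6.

24 rows total (6 × 4). Row 6: index ⌊(6-1)/4⌋ = 1 into plot → B; (6-1) mod 4 = 1 into the melted columns → irrigated.
So row 6 is (B, irrigated, 220); yield_kg = 220.

220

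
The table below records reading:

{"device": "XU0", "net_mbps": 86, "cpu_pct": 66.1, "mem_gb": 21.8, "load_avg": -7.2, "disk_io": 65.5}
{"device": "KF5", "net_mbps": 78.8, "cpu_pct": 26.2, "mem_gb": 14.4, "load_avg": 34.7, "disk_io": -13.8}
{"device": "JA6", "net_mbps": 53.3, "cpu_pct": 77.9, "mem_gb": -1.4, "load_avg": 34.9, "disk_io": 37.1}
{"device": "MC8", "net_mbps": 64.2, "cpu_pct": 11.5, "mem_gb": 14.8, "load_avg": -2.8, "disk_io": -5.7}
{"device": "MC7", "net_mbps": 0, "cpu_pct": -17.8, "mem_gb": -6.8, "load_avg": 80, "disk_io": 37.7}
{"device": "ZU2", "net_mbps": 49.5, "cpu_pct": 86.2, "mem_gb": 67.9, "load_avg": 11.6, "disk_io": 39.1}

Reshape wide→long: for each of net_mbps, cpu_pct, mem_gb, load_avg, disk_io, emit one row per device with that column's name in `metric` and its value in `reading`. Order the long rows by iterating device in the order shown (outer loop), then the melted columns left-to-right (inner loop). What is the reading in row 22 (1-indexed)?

-17.8

30 rows total (6 × 5). Row 22: index ⌊(22-1)/5⌋ = 4 into device → MC7; (22-1) mod 5 = 1 into the melted columns → cpu_pct.
So row 22 is (MC7, cpu_pct, -17.8); reading = -17.8.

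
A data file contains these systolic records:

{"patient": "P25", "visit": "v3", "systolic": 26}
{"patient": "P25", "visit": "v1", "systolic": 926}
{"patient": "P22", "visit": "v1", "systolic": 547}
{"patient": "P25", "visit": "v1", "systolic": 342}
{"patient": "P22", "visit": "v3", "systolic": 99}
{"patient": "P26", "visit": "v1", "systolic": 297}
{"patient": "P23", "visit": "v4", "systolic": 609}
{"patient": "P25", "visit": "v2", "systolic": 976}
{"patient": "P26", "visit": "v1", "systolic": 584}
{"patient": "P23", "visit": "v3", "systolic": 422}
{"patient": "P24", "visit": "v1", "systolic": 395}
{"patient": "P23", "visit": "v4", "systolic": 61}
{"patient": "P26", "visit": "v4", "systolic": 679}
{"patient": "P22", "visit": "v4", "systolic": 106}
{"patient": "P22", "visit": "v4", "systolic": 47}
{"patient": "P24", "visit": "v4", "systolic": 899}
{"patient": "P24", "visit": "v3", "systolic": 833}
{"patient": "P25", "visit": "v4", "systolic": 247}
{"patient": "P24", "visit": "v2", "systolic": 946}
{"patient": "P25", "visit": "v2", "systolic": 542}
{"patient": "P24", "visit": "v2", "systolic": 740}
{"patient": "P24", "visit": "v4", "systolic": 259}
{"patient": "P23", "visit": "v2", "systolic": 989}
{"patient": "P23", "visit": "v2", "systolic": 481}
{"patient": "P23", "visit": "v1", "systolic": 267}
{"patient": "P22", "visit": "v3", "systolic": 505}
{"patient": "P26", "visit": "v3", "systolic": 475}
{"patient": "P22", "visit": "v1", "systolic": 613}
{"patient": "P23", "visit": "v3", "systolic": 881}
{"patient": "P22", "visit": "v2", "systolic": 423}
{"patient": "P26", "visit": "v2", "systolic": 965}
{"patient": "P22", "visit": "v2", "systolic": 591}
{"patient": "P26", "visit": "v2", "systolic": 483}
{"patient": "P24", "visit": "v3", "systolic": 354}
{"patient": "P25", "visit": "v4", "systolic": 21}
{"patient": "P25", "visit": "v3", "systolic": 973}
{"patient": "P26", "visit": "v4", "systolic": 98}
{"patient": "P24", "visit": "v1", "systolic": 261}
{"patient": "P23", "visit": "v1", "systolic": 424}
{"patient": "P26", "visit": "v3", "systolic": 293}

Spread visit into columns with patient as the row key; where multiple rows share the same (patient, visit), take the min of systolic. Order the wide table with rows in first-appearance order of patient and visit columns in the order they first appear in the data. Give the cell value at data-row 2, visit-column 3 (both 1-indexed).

47

With rows in first-appearance order of patient, row 2 is patient=P22. visit columns in first-appearance order: v3, v1, v4, v2; column 3 is v4.
Long rows with patient=P22, visit=v4: min(106, 47) = 47.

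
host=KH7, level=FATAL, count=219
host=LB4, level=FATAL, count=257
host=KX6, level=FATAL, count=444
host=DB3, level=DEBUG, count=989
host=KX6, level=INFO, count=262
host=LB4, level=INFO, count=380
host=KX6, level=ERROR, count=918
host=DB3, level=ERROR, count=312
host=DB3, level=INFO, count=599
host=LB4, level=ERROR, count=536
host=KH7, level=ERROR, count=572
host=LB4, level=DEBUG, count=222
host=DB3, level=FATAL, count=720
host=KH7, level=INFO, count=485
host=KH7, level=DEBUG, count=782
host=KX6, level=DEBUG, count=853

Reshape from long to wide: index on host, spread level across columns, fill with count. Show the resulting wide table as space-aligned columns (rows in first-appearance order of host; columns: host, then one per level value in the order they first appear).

Columns: host plus the 4 distinct level values (FATAL, DEBUG, INFO, ERROR).
For example, row KH7 column FATAL takes count=219 from the long row (KH7, FATAL).

host  FATAL  DEBUG  INFO  ERROR
KH7   219    782    485   572  
LB4   257    222    380   536  
KX6   444    853    262   918  
DB3   720    989    599   312  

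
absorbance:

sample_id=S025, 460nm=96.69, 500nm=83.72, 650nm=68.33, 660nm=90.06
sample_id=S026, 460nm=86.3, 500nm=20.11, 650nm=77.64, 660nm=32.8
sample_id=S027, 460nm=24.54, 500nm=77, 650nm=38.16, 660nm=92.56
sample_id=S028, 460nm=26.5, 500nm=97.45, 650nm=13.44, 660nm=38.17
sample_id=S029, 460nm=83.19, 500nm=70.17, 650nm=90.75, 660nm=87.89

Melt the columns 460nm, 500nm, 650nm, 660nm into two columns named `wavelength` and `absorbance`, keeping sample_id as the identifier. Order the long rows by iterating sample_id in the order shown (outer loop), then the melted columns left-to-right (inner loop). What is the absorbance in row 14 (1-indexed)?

20 rows total (5 × 4). Row 14: index ⌊(14-1)/4⌋ = 3 into sample_id → S028; (14-1) mod 4 = 1 into the melted columns → 500nm.
So row 14 is (S028, 500nm, 97.45); absorbance = 97.45.

97.45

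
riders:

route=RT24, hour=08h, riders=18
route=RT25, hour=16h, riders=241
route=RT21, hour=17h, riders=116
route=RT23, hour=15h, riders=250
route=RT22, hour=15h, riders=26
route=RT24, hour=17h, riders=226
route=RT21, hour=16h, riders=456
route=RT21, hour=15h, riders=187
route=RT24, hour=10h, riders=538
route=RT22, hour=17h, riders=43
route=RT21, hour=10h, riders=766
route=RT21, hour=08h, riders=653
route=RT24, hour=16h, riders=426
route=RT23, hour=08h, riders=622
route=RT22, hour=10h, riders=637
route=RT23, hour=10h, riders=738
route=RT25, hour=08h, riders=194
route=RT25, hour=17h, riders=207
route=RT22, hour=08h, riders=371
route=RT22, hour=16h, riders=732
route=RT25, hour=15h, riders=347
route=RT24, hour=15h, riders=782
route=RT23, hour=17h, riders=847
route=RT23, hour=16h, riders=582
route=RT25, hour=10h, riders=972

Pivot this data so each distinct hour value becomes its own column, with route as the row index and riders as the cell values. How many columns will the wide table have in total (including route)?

1 column for route plus 5 distinct hour values → 6 columns.

6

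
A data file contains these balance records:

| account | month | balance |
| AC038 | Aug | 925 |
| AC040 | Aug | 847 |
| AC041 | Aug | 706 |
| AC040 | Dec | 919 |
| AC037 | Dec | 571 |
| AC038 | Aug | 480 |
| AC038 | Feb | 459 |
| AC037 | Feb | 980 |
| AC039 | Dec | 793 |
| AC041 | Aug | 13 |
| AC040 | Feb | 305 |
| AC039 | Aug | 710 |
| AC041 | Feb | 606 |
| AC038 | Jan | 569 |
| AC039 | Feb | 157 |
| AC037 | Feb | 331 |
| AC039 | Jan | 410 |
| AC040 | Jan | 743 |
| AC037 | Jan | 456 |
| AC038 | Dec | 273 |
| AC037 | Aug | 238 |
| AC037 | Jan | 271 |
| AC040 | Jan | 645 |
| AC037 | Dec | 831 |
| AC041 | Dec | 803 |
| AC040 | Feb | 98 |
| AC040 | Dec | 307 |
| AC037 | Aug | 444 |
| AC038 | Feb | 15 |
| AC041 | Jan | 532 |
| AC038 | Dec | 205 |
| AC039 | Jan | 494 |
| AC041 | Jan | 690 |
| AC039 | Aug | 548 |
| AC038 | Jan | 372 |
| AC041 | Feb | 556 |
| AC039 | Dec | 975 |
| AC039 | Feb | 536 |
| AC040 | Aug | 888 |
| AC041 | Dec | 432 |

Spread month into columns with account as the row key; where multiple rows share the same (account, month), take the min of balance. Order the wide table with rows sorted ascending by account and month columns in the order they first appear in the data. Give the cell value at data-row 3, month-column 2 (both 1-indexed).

With rows sorted ascending by account, row 3 is account=AC039. month columns in first-appearance order: Aug, Dec, Feb, Jan; column 2 is Dec.
Long rows with account=AC039, month=Dec: min(793, 975) = 793.

793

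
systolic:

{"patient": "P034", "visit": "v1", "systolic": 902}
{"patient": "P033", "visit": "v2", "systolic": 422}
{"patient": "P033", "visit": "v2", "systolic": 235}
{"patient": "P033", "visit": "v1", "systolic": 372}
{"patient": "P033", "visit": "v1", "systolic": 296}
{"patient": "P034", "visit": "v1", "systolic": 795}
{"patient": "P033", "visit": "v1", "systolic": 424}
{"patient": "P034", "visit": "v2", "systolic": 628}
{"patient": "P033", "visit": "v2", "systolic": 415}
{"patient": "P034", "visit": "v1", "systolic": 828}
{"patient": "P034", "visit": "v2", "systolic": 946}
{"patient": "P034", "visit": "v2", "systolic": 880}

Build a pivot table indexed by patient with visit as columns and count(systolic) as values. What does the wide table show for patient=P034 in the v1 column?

3

Rows with patient=P034 and visit=v1: systolic values are 902, 795, 828.
3 rows match — count = 3.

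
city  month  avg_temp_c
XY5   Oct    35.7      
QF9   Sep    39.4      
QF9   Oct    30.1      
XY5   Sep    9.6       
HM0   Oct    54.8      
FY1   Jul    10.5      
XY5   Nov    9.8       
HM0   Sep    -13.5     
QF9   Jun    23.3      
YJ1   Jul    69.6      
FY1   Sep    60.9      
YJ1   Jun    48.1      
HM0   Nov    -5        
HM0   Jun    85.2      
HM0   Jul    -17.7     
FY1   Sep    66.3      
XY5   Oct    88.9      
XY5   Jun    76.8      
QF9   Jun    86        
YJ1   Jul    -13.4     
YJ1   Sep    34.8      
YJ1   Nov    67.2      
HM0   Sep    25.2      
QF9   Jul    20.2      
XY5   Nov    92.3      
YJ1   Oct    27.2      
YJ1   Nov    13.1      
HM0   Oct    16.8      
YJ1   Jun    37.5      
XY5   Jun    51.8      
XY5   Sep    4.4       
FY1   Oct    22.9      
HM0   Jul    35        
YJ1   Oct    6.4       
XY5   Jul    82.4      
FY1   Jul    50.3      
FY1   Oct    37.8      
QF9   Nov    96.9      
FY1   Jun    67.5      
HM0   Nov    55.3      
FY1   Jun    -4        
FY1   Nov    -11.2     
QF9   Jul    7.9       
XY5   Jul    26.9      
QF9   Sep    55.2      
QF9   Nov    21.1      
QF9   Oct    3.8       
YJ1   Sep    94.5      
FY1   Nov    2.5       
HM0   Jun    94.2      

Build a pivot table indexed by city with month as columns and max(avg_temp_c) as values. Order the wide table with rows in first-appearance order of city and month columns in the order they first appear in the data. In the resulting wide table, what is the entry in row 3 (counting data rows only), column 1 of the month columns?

54.8

With rows in first-appearance order of city, row 3 is city=HM0. month columns in first-appearance order: Oct, Sep, Jul, Nov, Jun; column 1 is Oct.
Long rows with city=HM0, month=Oct: max(54.8, 16.8) = 54.8.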